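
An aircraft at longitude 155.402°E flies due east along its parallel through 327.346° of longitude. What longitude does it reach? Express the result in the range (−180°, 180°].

122.748°E

Start at +155.402°; shift +327.346° → +482.748°.
+482.748° lies outside (−180°, 180°]; subtract 360° → +122.748°.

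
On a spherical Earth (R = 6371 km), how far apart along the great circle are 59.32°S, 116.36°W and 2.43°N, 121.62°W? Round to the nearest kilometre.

6882 km

Δλ = -121.62 − -116.36 = -5.26°.
Δφ = 2.43 − -59.32 = 61.75°.
a = sin²(Δφ/2) + cos φ₁ · cos φ₂ · sin²(Δλ/2) = 0.264414.
c = 2·atan2(√a, √(1−a)) = 1.08018 rad → d = 6371·c ≈ 6881.80 km.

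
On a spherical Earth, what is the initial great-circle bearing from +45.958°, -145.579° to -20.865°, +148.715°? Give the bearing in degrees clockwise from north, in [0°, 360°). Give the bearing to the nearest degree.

Δλ = 148.715 − -145.579 = 294.294°; wrapped into (−180°, 180°]: -65.706°.
θ = atan2( sin Δλ · cos φ₂ , cos φ₁ · sin φ₂ − sin φ₁ · cos φ₂ · cos Δλ )
  = atan2(-0.85168, -0.52395) = -121.600° → normalised to [0°, 360°): 238.400°.

238°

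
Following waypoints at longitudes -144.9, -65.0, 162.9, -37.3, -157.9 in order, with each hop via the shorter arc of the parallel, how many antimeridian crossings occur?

2

Leg 1: -144.9° → -65.0°, shortest Δλ = 79.9° (east) — does not cross 180°.
Leg 2: -65.0° → +162.9°, shortest Δλ = -132.1° (west) — crosses 180°.
Leg 3: +162.9° → -37.3°, shortest Δλ = 159.8° (east) — crosses 180°.
Leg 4: -37.3° → -157.9°, shortest Δλ = -120.6° (west) — does not cross 180°.
Total crossings: 2.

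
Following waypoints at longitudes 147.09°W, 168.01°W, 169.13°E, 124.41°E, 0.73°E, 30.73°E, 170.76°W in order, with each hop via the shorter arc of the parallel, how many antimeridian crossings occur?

2

Leg 1: -147.09° → -168.01°, shortest Δλ = -20.92° (west) — does not cross 180°.
Leg 2: -168.01° → +169.13°, shortest Δλ = -22.86° (west) — crosses 180°.
Leg 3: +169.13° → +124.41°, shortest Δλ = -44.72° (west) — does not cross 180°.
Leg 4: +124.41° → +0.73°, shortest Δλ = -123.68° (west) — does not cross 180°.
Leg 5: +0.73° → +30.73°, shortest Δλ = 30.0° (east) — does not cross 180°.
Leg 6: +30.73° → -170.76°, shortest Δλ = 158.51° (east) — crosses 180°.
Total crossings: 2.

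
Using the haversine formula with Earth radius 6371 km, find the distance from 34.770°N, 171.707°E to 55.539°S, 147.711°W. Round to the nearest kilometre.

Δλ = -147.711 − 171.707 = -319.418°; wrapped into (−180°, 180°]: 40.582°.
Δφ = -55.539 − 34.770 = -90.309°.
a = sin²(Δφ/2) + cos φ₁ · cos φ₂ · sin²(Δλ/2) = 0.558596.
c = 2·atan2(√a, √(1−a)) = 1.68826 rad → d = 6371·c ≈ 10755.89 km.

10756 km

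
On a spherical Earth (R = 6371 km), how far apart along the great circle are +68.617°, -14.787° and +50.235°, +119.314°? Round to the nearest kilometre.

Δλ = 119.314 − -14.787 = 134.101°.
Δφ = 50.235 − 68.617 = -18.382°.
a = sin²(Δφ/2) + cos φ₁ · cos φ₂ · sin²(Δλ/2) = 0.223268.
c = 2·atan2(√a, √(1−a)) = 0.98428 rad → d = 6371·c ≈ 6270.85 km.

6271 km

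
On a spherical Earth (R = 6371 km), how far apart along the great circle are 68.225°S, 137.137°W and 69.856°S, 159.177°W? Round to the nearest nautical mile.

481 nmi

Δλ = -159.177 − -137.137 = -22.040°.
Δφ = -69.856 − -68.225 = -1.631°.
a = sin²(Δφ/2) + cos φ₁ · cos φ₂ · sin²(Δλ/2) = 0.004871.
c = 2·atan2(√a, √(1−a)) = 0.13969 rad → d = 6371·c ≈ 889.98 km ≈ 480.55 nmi.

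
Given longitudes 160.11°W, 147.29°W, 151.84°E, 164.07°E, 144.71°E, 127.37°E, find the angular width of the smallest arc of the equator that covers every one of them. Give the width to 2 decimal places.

Sort the longitudes: -160.11°, -147.29°, +127.37°, +144.71°, +151.84°, +164.07°.
Eastward gaps between consecutive values (wrapping around): 12.82°, 274.66°, 17.34°, 7.13°, 12.23°, 35.82°.
Largest gap = 274.66° ⇒ minimal covering band is its complement: 360° − 274.66° = 85.34°.
Band runs from +127.37° eastward to -147.29°, crossing the antimeridian.

85.34°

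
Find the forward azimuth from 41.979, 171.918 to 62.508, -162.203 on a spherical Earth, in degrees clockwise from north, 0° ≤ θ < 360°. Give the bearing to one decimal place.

Δλ = -162.203 − 171.918 = -334.121°; wrapped into (−180°, 180°]: 25.879°.
θ = atan2( sin Δλ · cos φ₂ , cos φ₁ · sin φ₂ − sin φ₁ · cos φ₂ · cos Δλ )
  = atan2(0.20149, 0.38164) = 27.831° → normalised to [0°, 360°): 27.831°.

27.8°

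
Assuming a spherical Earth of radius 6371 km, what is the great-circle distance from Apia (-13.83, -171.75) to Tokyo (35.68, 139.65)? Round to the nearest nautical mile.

4055 nmi

Δλ = 139.65 − -171.75 = 311.40°; wrapped into (−180°, 180°]: -48.60°.
Δφ = 35.68 − -13.83 = 49.51°.
a = sin²(Δφ/2) + cos φ₁ · cos φ₂ · sin²(Δλ/2) = 0.308911.
c = 2·atan2(√a, √(1−a)) = 1.17864 rad → d = 6371·c ≈ 7509.14 km ≈ 4054.61 nmi.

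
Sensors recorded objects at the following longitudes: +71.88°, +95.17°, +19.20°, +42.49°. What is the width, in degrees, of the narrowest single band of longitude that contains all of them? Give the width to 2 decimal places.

Sort the longitudes: +19.20°, +42.49°, +71.88°, +95.17°.
Eastward gaps between consecutive values (wrapping around): 23.29°, 29.39°, 23.29°, 284.03°.
Largest gap = 284.03° ⇒ minimal covering band is its complement: 360° − 284.03° = 75.97°.
Band runs from +19.20° eastward to +95.17°.

75.97°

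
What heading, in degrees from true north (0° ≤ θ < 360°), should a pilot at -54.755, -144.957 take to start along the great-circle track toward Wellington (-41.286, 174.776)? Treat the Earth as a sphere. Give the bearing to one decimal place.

280.2°

Δλ = 174.776 − -144.957 = 319.733°; wrapped into (−180°, 180°]: -40.267°.
θ = atan2( sin Δλ · cos φ₂ , cos φ₁ · sin φ₂ − sin φ₁ · cos φ₂ · cos Δλ )
  = atan2(-0.48568, 0.08750) = -79.787° → normalised to [0°, 360°): 280.213°.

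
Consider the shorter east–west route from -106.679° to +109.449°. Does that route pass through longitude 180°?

Naïve |109.449 − -106.679| = 216.128° > 180°, so the shorter arc goes the other way round — across 180°.
Signed shortest Δλ = ((109.449 − -106.679 + 180) mod 360) − 180 = -143.872°.
Going west by 143.872° from -106.679° passes through 180° before reaching +109.449°.

Yes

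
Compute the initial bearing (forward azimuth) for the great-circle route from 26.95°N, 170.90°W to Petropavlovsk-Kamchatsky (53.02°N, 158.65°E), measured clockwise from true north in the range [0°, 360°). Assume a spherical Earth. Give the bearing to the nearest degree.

Δλ = 158.65 − -170.90 = 329.55°; wrapped into (−180°, 180°]: -30.45°.
θ = atan2( sin Δλ · cos φ₂ , cos φ₁ · sin φ₂ − sin φ₁ · cos φ₂ · cos Δλ )
  = atan2(-0.30485, 0.47707) = -32.579° → normalised to [0°, 360°): 327.421°.

327°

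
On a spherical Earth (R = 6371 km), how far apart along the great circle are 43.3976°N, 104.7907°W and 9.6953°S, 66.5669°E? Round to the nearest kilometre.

Δλ = 66.5669 − -104.7907 = 171.3576°.
Δφ = -9.6953 − 43.3976 = -53.0929°.
a = sin²(Δφ/2) + cos φ₁ · cos φ₂ · sin²(Δλ/2) = 0.911900.
c = 2·atan2(√a, √(1−a)) = 2.53888 rad → d = 6371·c ≈ 16175.19 km.

16175 km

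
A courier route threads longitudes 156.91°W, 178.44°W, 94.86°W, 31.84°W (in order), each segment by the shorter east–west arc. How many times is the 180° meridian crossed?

Leg 1: -156.91° → -178.44°, shortest Δλ = -21.53° (west) — does not cross 180°.
Leg 2: -178.44° → -94.86°, shortest Δλ = 83.58° (east) — does not cross 180°.
Leg 3: -94.86° → -31.84°, shortest Δλ = 63.02° (east) — does not cross 180°.
Total crossings: 0.

0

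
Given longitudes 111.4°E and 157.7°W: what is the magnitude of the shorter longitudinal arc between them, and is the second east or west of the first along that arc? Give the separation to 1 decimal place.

90.9° east

Raw difference: -157.7 − 111.4 = -269.1°.
Normalise into (−180°, 180°]: -269.1° + 360° = 90.9°.
Positive ⇒ the second point lies to the east; separation 90.9°.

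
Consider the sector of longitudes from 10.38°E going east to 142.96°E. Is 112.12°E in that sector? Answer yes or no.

Yes

Band width going east from +10.38° to +142.96°: ((142.96 − 10.38) mod 360) = 132.58°.
Offset of +112.12° east of the west edge: ((112.12 − 10.38) mod 360) = 101.74°.
101.74° ≤ 132.58° ⇒ inside.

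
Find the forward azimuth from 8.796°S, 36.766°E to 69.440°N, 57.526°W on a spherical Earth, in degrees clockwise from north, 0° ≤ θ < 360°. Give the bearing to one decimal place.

339.2°

Δλ = -57.526 − 36.766 = -94.292°.
θ = atan2( sin Δλ · cos φ₂ , cos φ₁ · sin φ₂ − sin φ₁ · cos φ₂ · cos Δλ )
  = atan2(-0.35020, 0.92127) = -20.813° → normalised to [0°, 360°): 339.187°.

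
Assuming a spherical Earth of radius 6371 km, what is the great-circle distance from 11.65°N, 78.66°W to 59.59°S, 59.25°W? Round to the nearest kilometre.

Δλ = -59.25 − -78.66 = 19.41°.
Δφ = -59.59 − 11.65 = -71.24°.
a = sin²(Δφ/2) + cos φ₁ · cos φ₂ · sin²(Δλ/2) = 0.353286.
c = 2·atan2(√a, √(1−a)) = 1.27299 rad → d = 6371·c ≈ 8110.19 km.

8110 km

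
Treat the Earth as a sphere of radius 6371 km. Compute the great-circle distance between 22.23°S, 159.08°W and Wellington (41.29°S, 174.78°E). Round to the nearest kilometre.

Δλ = 174.78 − -159.08 = 333.86°; wrapped into (−180°, 180°]: -26.14°.
Δφ = -41.29 − -22.23 = -19.06°.
a = sin²(Δφ/2) + cos φ₁ · cos φ₂ · sin²(Δλ/2) = 0.062981.
c = 2·atan2(√a, √(1−a)) = 0.50734 rad → d = 6371·c ≈ 3232.28 km.

3232 km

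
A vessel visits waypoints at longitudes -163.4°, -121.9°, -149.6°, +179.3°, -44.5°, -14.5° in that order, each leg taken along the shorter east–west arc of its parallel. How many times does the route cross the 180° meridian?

2

Leg 1: -163.4° → -121.9°, shortest Δλ = 41.5° (east) — does not cross 180°.
Leg 2: -121.9° → -149.6°, shortest Δλ = -27.7° (west) — does not cross 180°.
Leg 3: -149.6° → +179.3°, shortest Δλ = -31.1° (west) — crosses 180°.
Leg 4: +179.3° → -44.5°, shortest Δλ = 136.2° (east) — crosses 180°.
Leg 5: -44.5° → -14.5°, shortest Δλ = 30.0° (east) — does not cross 180°.
Total crossings: 2.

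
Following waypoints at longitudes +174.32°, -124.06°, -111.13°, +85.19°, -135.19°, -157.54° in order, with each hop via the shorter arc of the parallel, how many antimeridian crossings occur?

3

Leg 1: +174.32° → -124.06°, shortest Δλ = 61.62° (east) — crosses 180°.
Leg 2: -124.06° → -111.13°, shortest Δλ = 12.93° (east) — does not cross 180°.
Leg 3: -111.13° → +85.19°, shortest Δλ = -163.68° (west) — crosses 180°.
Leg 4: +85.19° → -135.19°, shortest Δλ = 139.62° (east) — crosses 180°.
Leg 5: -135.19° → -157.54°, shortest Δλ = -22.35° (west) — does not cross 180°.
Total crossings: 3.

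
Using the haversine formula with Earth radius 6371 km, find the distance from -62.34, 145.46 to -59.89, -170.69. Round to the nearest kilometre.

Δλ = -170.69 − 145.46 = -316.15°; wrapped into (−180°, 180°]: 43.85°.
Δφ = -59.89 − -62.34 = 2.45°.
a = sin²(Δφ/2) + cos φ₁ · cos φ₂ · sin²(Δλ/2) = 0.032926.
c = 2·atan2(√a, √(1−a)) = 0.36493 rad → d = 6371·c ≈ 2324.99 km.

2325 km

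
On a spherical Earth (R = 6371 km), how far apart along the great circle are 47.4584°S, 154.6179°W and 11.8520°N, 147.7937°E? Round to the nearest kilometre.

Δλ = 147.7937 − -154.6179 = 302.4116°; wrapped into (−180°, 180°]: -57.5884°.
Δφ = 11.8520 − -47.4584 = 59.3104°.
a = sin²(Δφ/2) + cos φ₁ · cos φ₂ · sin²(Δλ/2) = 0.398324.
c = 2·atan2(√a, √(1−a)) = 1.36602 rad → d = 6371·c ≈ 8702.89 km.

8703 km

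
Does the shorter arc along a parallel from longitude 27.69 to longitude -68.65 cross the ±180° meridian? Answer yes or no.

No

Signed shortest Δλ = ((-68.65 − 27.69 + 180) mod 360) − 180 = -96.34°.
Going west by 96.34° from +27.69° reaches -68.65° without touching 180°.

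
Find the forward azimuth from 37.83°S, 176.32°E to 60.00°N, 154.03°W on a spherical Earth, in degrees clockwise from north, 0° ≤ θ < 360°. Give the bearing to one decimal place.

14.6°

Δλ = -154.03 − 176.32 = -330.35°; wrapped into (−180°, 180°]: 29.65°.
θ = atan2( sin Δλ · cos φ₂ , cos φ₁ · sin φ₂ − sin φ₁ · cos φ₂ · cos Δλ )
  = atan2(0.24735, 0.95052) = 14.586° → normalised to [0°, 360°): 14.586°.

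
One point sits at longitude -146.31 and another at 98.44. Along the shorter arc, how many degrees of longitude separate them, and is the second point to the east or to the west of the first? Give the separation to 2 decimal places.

115.25° west

Raw difference: 98.44 − -146.31 = 244.75°.
Normalise into (−180°, 180°]: 244.75° − 360° = -115.25°.
Negative ⇒ the second point lies to the west; separation 115.25°.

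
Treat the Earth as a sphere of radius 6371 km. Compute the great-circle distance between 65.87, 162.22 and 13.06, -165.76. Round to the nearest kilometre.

Δλ = -165.76 − 162.22 = -327.98°; wrapped into (−180°, 180°]: 32.02°.
Δφ = 13.06 − 65.87 = -52.81°.
a = sin²(Δφ/2) + cos φ₁ · cos φ₂ · sin²(Δλ/2) = 0.228063.
c = 2·atan2(√a, √(1−a)) = 0.99575 rad → d = 6371·c ≈ 6343.92 km.

6344 km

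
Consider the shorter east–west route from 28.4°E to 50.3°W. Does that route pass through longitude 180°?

Signed shortest Δλ = ((-50.3 − 28.4 + 180) mod 360) − 180 = -78.7°.
Going west by 78.7° from +28.4° reaches -50.3° without touching 180°.

No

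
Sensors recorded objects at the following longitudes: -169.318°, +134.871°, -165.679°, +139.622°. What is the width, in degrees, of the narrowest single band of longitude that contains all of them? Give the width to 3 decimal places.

59.450°

Sort the longitudes: -169.318°, -165.679°, +134.871°, +139.622°.
Eastward gaps between consecutive values (wrapping around): 3.639°, 300.550°, 4.751°, 51.060°.
Largest gap = 300.550° ⇒ minimal covering band is its complement: 360° − 300.550° = 59.450°.
Band runs from +134.871° eastward to -165.679°, crossing the antimeridian.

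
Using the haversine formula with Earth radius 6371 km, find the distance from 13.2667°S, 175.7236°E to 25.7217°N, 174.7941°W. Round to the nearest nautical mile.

2406 nmi

Δλ = -174.7941 − 175.7236 = -350.5177°; wrapped into (−180°, 180°]: 9.4823°.
Δφ = 25.7217 − -13.2667 = 38.9884°.
a = sin²(Δφ/2) + cos φ₁ · cos φ₂ · sin²(Δλ/2) = 0.117354.
c = 2·atan2(√a, √(1−a)) = 0.69930 rad → d = 6371·c ≈ 4455.25 km ≈ 2405.64 nmi.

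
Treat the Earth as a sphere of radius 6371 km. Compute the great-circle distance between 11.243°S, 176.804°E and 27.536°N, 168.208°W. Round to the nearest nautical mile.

2486 nmi

Δλ = -168.208 − 176.804 = -345.012°; wrapped into (−180°, 180°]: 14.988°.
Δφ = 27.536 − -11.243 = 38.779°.
a = sin²(Δφ/2) + cos φ₁ · cos φ₂ · sin²(Δλ/2) = 0.125010.
c = 2·atan2(√a, √(1−a)) = 0.72276 rad → d = 6371·c ≈ 4604.73 km ≈ 2486.36 nmi.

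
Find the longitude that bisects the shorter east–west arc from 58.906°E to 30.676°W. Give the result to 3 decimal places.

Signed shortest Δλ from +58.906° to -30.676° is -89.582°.
Midpoint longitude = +58.906° + (-89.582°)/2 = +58.906° − 44.791° = +14.115°.

14.115°E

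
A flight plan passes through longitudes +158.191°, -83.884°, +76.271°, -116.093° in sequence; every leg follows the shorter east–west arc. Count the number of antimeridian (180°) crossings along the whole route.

2

Leg 1: +158.191° → -83.884°, shortest Δλ = 117.925° (east) — crosses 180°.
Leg 2: -83.884° → +76.271°, shortest Δλ = 160.155° (east) — does not cross 180°.
Leg 3: +76.271° → -116.093°, shortest Δλ = 167.636° (east) — crosses 180°.
Total crossings: 2.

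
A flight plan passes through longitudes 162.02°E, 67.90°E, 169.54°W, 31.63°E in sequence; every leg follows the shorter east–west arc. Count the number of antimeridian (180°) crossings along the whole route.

Leg 1: +162.02° → +67.90°, shortest Δλ = -94.12° (west) — does not cross 180°.
Leg 2: +67.90° → -169.54°, shortest Δλ = 122.56° (east) — crosses 180°.
Leg 3: -169.54° → +31.63°, shortest Δλ = -158.83° (west) — crosses 180°.
Total crossings: 2.

2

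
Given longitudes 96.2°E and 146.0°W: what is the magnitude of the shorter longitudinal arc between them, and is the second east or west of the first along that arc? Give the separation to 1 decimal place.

Raw difference: -146.0 − 96.2 = -242.2°.
Normalise into (−180°, 180°]: -242.2° + 360° = 117.8°.
Positive ⇒ the second point lies to the east; separation 117.8°.

117.8° east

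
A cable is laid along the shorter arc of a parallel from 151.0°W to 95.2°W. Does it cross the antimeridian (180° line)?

Signed shortest Δλ = ((-95.2 − -151.0 + 180) mod 360) − 180 = 55.8°.
Going east by 55.8° from -151.0° reaches -95.2° without touching 180°.

No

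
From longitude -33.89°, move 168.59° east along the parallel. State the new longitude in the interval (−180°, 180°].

+134.70°

Start at -33.89°; shift +168.59° → +134.70°.
+134.70° already lies in (−180°, 180°].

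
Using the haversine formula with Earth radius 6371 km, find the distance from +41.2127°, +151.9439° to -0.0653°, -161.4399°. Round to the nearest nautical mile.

3539 nmi

Δλ = -161.4399 − 151.9439 = -313.3838°; wrapped into (−180°, 180°]: 46.6162°.
Δφ = -0.0653 − 41.2127 = -41.2780°.
a = sin²(Δφ/2) + cos φ₁ · cos φ₂ · sin²(Δλ/2) = 0.242016.
c = 2·atan2(√a, √(1−a)) = 1.02866 rad → d = 6371·c ≈ 6553.58 km ≈ 3538.65 nmi.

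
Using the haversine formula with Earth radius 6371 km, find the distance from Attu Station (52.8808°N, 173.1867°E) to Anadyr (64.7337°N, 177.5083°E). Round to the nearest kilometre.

Δλ = 177.5083 − 173.1867 = 4.3216°.
Δφ = 64.7337 − 52.8808 = 11.8529°.
a = sin²(Δφ/2) + cos φ₁ · cos φ₂ · sin²(Δλ/2) = 0.011027.
c = 2·atan2(√a, √(1−a)) = 0.21041 rad → d = 6371·c ≈ 1340.51 km.

1341 km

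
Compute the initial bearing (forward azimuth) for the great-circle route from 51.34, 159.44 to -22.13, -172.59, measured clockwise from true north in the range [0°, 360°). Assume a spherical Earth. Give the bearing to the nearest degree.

154°

Δλ = -172.59 − 159.44 = -332.03°; wrapped into (−180°, 180°]: 27.97°.
θ = atan2( sin Δλ · cos φ₂ , cos φ₁ · sin φ₂ − sin φ₁ · cos φ₂ · cos Δλ )
  = atan2(0.43446, -0.87418) = 153.573° → normalised to [0°, 360°): 153.573°.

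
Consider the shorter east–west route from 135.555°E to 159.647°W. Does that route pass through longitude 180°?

Naïve |-159.647 − 135.555| = 295.202° > 180°, so the shorter arc goes the other way round — across 180°.
Signed shortest Δλ = ((-159.647 − 135.555 + 180) mod 360) − 180 = 64.798°.
Going east by 64.798° from +135.555° passes through 180° before reaching -159.647°.

Yes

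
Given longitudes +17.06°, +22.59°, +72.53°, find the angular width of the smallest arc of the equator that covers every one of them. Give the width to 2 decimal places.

55.47°

Sort the longitudes: +17.06°, +22.59°, +72.53°.
Eastward gaps between consecutive values (wrapping around): 5.53°, 49.94°, 304.53°.
Largest gap = 304.53° ⇒ minimal covering band is its complement: 360° − 304.53° = 55.47°.
Band runs from +17.06° eastward to +72.53°.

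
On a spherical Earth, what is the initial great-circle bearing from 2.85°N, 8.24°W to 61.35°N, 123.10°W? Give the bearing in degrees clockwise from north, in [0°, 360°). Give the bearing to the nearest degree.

334°

Δλ = -123.10 − -8.24 = -114.86°.
θ = atan2( sin Δλ · cos φ₂ , cos φ₁ · sin φ₂ − sin φ₁ · cos φ₂ · cos Δλ )
  = atan2(-0.43503, 0.88650) = -26.138° → normalised to [0°, 360°): 333.862°.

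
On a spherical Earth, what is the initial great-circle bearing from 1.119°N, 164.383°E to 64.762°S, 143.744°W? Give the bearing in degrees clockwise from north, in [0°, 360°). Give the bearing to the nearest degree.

Δλ = -143.744 − 164.383 = -308.127°; wrapped into (−180°, 180°]: 51.873°.
θ = atan2( sin Δλ · cos φ₂ , cos φ₁ · sin φ₂ − sin φ₁ · cos φ₂ · cos Δλ )
  = atan2(0.33541, -0.90951) = 159.757° → normalised to [0°, 360°): 159.757°.

160°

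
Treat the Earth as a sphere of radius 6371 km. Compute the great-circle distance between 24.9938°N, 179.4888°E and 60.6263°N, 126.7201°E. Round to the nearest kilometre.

5606 km

Δλ = 126.7201 − 179.4888 = -52.7687°.
Δφ = 60.6263 − 24.9938 = 35.6325°.
a = sin²(Δφ/2) + cos φ₁ · cos φ₂ · sin²(Δλ/2) = 0.181410.
c = 2·atan2(√a, √(1−a)) = 0.87996 rad → d = 6371·c ≈ 5606.24 km.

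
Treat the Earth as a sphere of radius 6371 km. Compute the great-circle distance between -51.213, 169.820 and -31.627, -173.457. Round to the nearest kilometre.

2573 km

Δλ = -173.457 − 169.820 = -343.277°; wrapped into (−180°, 180°]: 16.723°.
Δφ = -31.627 − -51.213 = 19.586°.
a = sin²(Δφ/2) + cos φ₁ · cos φ₂ · sin²(Δλ/2) = 0.040210.
c = 2·atan2(√a, √(1−a)) = 0.40378 rad → d = 6371·c ≈ 2572.51 km.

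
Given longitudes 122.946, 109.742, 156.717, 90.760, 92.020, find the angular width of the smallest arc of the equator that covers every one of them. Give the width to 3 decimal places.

65.957°

Sort the longitudes: +90.760°, +92.020°, +109.742°, +122.946°, +156.717°.
Eastward gaps between consecutive values (wrapping around): 1.260°, 17.722°, 13.204°, 33.771°, 294.043°.
Largest gap = 294.043° ⇒ minimal covering band is its complement: 360° − 294.043° = 65.957°.
Band runs from +90.760° eastward to +156.717°.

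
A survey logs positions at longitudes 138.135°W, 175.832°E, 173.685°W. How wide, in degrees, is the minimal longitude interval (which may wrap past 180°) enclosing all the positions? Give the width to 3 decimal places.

Sort the longitudes: -173.685°, -138.135°, +175.832°.
Eastward gaps between consecutive values (wrapping around): 35.550°, 313.967°, 10.483°.
Largest gap = 313.967° ⇒ minimal covering band is its complement: 360° − 313.967° = 46.033°.
Band runs from +175.832° eastward to -138.135°, crossing the antimeridian.

46.033°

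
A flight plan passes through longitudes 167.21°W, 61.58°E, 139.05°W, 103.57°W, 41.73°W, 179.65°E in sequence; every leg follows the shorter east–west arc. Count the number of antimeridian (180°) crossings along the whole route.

3

Leg 1: -167.21° → +61.58°, shortest Δλ = -131.21° (west) — crosses 180°.
Leg 2: +61.58° → -139.05°, shortest Δλ = 159.37° (east) — crosses 180°.
Leg 3: -139.05° → -103.57°, shortest Δλ = 35.48° (east) — does not cross 180°.
Leg 4: -103.57° → -41.73°, shortest Δλ = 61.84° (east) — does not cross 180°.
Leg 5: -41.73° → +179.65°, shortest Δλ = -138.62° (west) — crosses 180°.
Total crossings: 3.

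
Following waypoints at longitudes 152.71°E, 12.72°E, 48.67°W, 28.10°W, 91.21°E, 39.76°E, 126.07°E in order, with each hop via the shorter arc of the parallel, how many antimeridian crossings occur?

0

Leg 1: +152.71° → +12.72°, shortest Δλ = -139.99° (west) — does not cross 180°.
Leg 2: +12.72° → -48.67°, shortest Δλ = -61.39° (west) — does not cross 180°.
Leg 3: -48.67° → -28.10°, shortest Δλ = 20.57° (east) — does not cross 180°.
Leg 4: -28.10° → +91.21°, shortest Δλ = 119.31° (east) — does not cross 180°.
Leg 5: +91.21° → +39.76°, shortest Δλ = -51.45° (west) — does not cross 180°.
Leg 6: +39.76° → +126.07°, shortest Δλ = 86.31° (east) — does not cross 180°.
Total crossings: 0.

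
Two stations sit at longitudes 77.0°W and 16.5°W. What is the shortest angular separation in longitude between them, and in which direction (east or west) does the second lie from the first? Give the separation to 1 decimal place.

Raw difference: -16.5 − -77.0 = 60.5°.
Normalise into (−180°, 180°]: 60.5° stays 60.5°.
Positive ⇒ the second point lies to the east; separation 60.5°.

60.5° east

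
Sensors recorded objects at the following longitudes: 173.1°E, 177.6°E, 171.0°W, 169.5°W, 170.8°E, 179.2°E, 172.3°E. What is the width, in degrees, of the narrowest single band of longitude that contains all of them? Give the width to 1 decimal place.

Sort the longitudes: -171.0°, -169.5°, +170.8°, +172.3°, +173.1°, +177.6°, +179.2°.
Eastward gaps between consecutive values (wrapping around): 1.5°, 340.3°, 1.5°, 0.8°, 4.5°, 1.6°, 9.8°.
Largest gap = 340.3° ⇒ minimal covering band is its complement: 360° − 340.3° = 19.7°.
Band runs from +170.8° eastward to -169.5°, crossing the antimeridian.

19.7°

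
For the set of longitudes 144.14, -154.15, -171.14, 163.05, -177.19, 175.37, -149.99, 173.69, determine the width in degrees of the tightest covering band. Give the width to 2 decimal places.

Sort the longitudes: -177.19°, -171.14°, -154.15°, -149.99°, +144.14°, +163.05°, +173.69°, +175.37°.
Eastward gaps between consecutive values (wrapping around): 6.05°, 16.99°, 4.16°, 294.13°, 18.91°, 10.64°, 1.68°, 7.44°.
Largest gap = 294.13° ⇒ minimal covering band is its complement: 360° − 294.13° = 65.87°.
Band runs from +144.14° eastward to -149.99°, crossing the antimeridian.

65.87°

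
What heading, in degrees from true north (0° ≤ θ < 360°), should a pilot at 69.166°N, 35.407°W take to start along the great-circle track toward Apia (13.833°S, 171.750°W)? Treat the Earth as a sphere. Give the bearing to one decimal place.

310.5°

Δλ = -171.750 − -35.407 = -136.343°.
θ = atan2( sin Δλ · cos φ₂ , cos φ₁ · sin φ₂ − sin φ₁ · cos φ₂ · cos Δλ )
  = atan2(-0.67032, 0.57153) = -49.548° → normalised to [0°, 360°): 310.452°.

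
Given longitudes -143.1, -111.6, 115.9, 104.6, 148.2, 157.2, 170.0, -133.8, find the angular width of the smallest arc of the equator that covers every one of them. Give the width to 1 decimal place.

143.8°

Sort the longitudes: -143.1°, -133.8°, -111.6°, +104.6°, +115.9°, +148.2°, +157.2°, +170.0°.
Eastward gaps between consecutive values (wrapping around): 9.3°, 22.2°, 216.2°, 11.3°, 32.3°, 9.0°, 12.8°, 46.9°.
Largest gap = 216.2° ⇒ minimal covering band is its complement: 360° − 216.2° = 143.8°.
Band runs from +104.6° eastward to -111.6°, crossing the antimeridian.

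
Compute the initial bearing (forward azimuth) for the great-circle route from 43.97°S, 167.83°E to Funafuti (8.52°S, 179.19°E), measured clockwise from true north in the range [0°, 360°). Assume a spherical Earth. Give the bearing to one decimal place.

Δλ = 179.19 − 167.83 = 11.36°.
θ = atan2( sin Δλ · cos φ₂ , cos φ₁ · sin φ₂ − sin φ₁ · cos φ₂ · cos Δλ )
  = atan2(0.19480, 0.56654) = 18.975° → normalised to [0°, 360°): 18.975°.

19.0°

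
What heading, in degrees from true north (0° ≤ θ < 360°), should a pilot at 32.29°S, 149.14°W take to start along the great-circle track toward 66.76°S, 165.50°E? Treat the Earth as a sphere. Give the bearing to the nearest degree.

Δλ = 165.50 − -149.14 = 314.64°; wrapped into (−180°, 180°]: -45.36°.
θ = atan2( sin Δλ · cos φ₂ , cos φ₁ · sin φ₂ − sin φ₁ · cos φ₂ · cos Δλ )
  = atan2(-0.28076, -0.62865) = -155.934° → normalised to [0°, 360°): 204.066°.

204°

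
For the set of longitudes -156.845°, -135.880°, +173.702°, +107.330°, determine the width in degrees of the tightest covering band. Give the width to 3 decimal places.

Sort the longitudes: -156.845°, -135.880°, +107.330°, +173.702°.
Eastward gaps between consecutive values (wrapping around): 20.965°, 243.210°, 66.372°, 29.453°.
Largest gap = 243.210° ⇒ minimal covering band is its complement: 360° − 243.210° = 116.790°.
Band runs from +107.330° eastward to -135.880°, crossing the antimeridian.

116.790°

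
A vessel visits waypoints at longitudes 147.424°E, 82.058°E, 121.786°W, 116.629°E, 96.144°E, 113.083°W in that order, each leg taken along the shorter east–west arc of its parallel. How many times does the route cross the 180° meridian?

Leg 1: +147.424° → +82.058°, shortest Δλ = -65.366° (west) — does not cross 180°.
Leg 2: +82.058° → -121.786°, shortest Δλ = 156.156° (east) — crosses 180°.
Leg 3: -121.786° → +116.629°, shortest Δλ = -121.585° (west) — crosses 180°.
Leg 4: +116.629° → +96.144°, shortest Δλ = -20.485° (west) — does not cross 180°.
Leg 5: +96.144° → -113.083°, shortest Δλ = 150.773° (east) — crosses 180°.
Total crossings: 3.

3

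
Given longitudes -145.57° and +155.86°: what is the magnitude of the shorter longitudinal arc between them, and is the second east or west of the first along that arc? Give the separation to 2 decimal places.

Raw difference: 155.86 − -145.57 = 301.43°.
Normalise into (−180°, 180°]: 301.43° − 360° = -58.57°.
Negative ⇒ the second point lies to the west; separation 58.57°.

58.57° west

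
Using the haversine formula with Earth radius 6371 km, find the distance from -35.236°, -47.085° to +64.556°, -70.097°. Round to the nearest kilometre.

Δλ = -70.097 − -47.085 = -23.012°.
Δφ = 64.556 − -35.236 = 99.792°.
a = sin²(Δφ/2) + cos φ₁ · cos φ₂ · sin²(Δλ/2) = 0.598998.
c = 2·atan2(√a, √(1−a)) = 1.77011 rad → d = 6371·c ≈ 11277.37 km.

11277 km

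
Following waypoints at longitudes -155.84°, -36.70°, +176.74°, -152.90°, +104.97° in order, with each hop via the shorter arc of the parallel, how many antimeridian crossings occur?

3

Leg 1: -155.84° → -36.70°, shortest Δλ = 119.14° (east) — does not cross 180°.
Leg 2: -36.70° → +176.74°, shortest Δλ = -146.56° (west) — crosses 180°.
Leg 3: +176.74° → -152.90°, shortest Δλ = 30.36° (east) — crosses 180°.
Leg 4: -152.90° → +104.97°, shortest Δλ = -102.13° (west) — crosses 180°.
Total crossings: 3.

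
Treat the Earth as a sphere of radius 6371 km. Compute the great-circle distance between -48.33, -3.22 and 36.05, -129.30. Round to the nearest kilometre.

Δλ = -129.30 − -3.22 = -126.08°.
Δφ = 36.05 − -48.33 = 84.38°.
a = sin²(Δφ/2) + cos φ₁ · cos φ₂ · sin²(Δλ/2) = 0.878075.
c = 2·atan2(√a, √(1−a)) = 2.42821 rad → d = 6371·c ≈ 15470.11 km.

15470 km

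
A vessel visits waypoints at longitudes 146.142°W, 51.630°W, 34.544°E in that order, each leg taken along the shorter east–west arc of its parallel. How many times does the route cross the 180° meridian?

Leg 1: -146.142° → -51.630°, shortest Δλ = 94.512° (east) — does not cross 180°.
Leg 2: -51.630° → +34.544°, shortest Δλ = 86.174° (east) — does not cross 180°.
Total crossings: 0.

0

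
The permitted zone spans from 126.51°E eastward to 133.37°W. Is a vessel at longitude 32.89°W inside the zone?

No

Band width going east from +126.51° to -133.37°: ((-133.37 − 126.51) mod 360) = 100.12°.
Offset of -32.89° east of the west edge: ((-32.89 − 126.51) mod 360) = 200.60°.
200.60° > 100.12° ⇒ outside.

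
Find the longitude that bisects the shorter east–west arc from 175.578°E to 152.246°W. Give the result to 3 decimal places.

168.334°W

Signed shortest Δλ from +175.578° to -152.246° is +32.176°.
Midpoint longitude = +175.578° + (+32.176°)/2 = +175.578° + 16.088° = +191.666°.
Normalise into (−180°, 180°]: -168.334°.
(The naïve average (+175.578 + -152.246)/2 = 11.666° is on the wrong side of the globe.)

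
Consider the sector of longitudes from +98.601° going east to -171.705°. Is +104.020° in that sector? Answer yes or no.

Band width going east from +98.601° to -171.705°: ((-171.705 − 98.601) mod 360) = 89.694°.
Offset of +104.020° east of the west edge: ((104.020 − 98.601) mod 360) = 5.419°.
5.419° ≤ 89.694° ⇒ inside.

Yes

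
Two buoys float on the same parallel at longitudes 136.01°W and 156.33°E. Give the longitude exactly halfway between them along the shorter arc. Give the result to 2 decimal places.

Signed shortest Δλ from -136.01° to +156.33° is -67.66°.
Midpoint longitude = -136.01° + (-67.66°)/2 = -136.01° − 33.83° = -169.84°.
(The naïve average (-136.01 + +156.33)/2 = 10.16° is on the wrong side of the globe.)

169.84°W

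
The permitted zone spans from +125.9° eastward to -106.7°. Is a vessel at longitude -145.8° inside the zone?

Band width going east from +125.9° to -106.7°: ((-106.7 − 125.9) mod 360) = 127.4°.
Offset of -145.8° east of the west edge: ((-145.8 − 125.9) mod 360) = 88.3°.
88.3° ≤ 127.4° ⇒ inside.

Yes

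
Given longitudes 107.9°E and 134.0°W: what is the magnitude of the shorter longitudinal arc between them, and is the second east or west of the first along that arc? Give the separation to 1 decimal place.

Raw difference: -134.0 − 107.9 = -241.9°.
Normalise into (−180°, 180°]: -241.9° + 360° = 118.1°.
Positive ⇒ the second point lies to the east; separation 118.1°.

118.1° east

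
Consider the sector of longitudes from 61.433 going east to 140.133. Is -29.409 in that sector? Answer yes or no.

Band width going east from +61.433° to +140.133°: ((140.133 − 61.433) mod 360) = 78.700°.
Offset of -29.409° east of the west edge: ((-29.409 − 61.433) mod 360) = 269.158°.
269.158° > 78.700° ⇒ outside.

No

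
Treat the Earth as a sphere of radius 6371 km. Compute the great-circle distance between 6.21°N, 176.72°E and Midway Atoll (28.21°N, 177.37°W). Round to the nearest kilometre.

2524 km

Δλ = -177.37 − 176.72 = -354.09°; wrapped into (−180°, 180°]: 5.91°.
Δφ = 28.21 − 6.21 = 22.00°.
a = sin²(Δφ/2) + cos φ₁ · cos φ₂ · sin²(Δλ/2) = 0.038736.
c = 2·atan2(√a, √(1−a)) = 0.39622 rad → d = 6371·c ≈ 2524.30 km.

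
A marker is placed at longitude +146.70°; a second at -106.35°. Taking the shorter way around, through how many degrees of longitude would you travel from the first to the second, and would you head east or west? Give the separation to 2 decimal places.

106.95° east

Raw difference: -106.35 − 146.70 = -253.05°.
Normalise into (−180°, 180°]: -253.05° + 360° = 106.95°.
Positive ⇒ the second point lies to the east; separation 106.95°.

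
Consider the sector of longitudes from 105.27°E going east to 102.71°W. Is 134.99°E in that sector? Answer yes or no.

Band width going east from +105.27° to -102.71°: ((-102.71 − 105.27) mod 360) = 152.02°.
Offset of +134.99° east of the west edge: ((134.99 − 105.27) mod 360) = 29.72°.
29.72° ≤ 152.02° ⇒ inside.

Yes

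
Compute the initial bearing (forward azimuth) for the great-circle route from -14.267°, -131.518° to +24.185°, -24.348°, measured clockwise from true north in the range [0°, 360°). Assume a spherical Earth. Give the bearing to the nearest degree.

69°

Δλ = -24.348 − -131.518 = 107.170°.
θ = atan2( sin Δλ · cos φ₂ , cos φ₁ · sin φ₂ − sin φ₁ · cos φ₂ · cos Δλ )
  = atan2(0.87157, 0.33068) = 69.223° → normalised to [0°, 360°): 69.223°.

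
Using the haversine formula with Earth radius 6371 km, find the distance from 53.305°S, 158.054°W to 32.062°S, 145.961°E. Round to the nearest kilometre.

4987 km

Δλ = 145.961 − -158.054 = 304.015°; wrapped into (−180°, 180°]: -55.985°.
Δφ = -32.062 − -53.305 = 21.243°.
a = sin²(Δφ/2) + cos φ₁ · cos φ₂ · sin²(Δλ/2) = 0.145534.
c = 2·atan2(√a, √(1−a)) = 0.78281 rad → d = 6371·c ≈ 4987.31 km.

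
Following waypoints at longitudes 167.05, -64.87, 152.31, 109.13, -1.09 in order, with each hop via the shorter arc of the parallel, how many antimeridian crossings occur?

Leg 1: +167.05° → -64.87°, shortest Δλ = 128.08° (east) — crosses 180°.
Leg 2: -64.87° → +152.31°, shortest Δλ = -142.82° (west) — crosses 180°.
Leg 3: +152.31° → +109.13°, shortest Δλ = -43.18° (west) — does not cross 180°.
Leg 4: +109.13° → -1.09°, shortest Δλ = -110.22° (west) — does not cross 180°.
Total crossings: 2.

2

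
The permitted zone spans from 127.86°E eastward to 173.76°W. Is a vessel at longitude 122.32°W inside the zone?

Band width going east from +127.86° to -173.76°: ((-173.76 − 127.86) mod 360) = 58.38°.
Offset of -122.32° east of the west edge: ((-122.32 − 127.86) mod 360) = 109.82°.
109.82° > 58.38° ⇒ outside.

No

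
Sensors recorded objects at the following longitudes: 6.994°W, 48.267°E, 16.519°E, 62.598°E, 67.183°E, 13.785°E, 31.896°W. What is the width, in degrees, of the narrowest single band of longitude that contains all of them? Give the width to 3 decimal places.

Sort the longitudes: -31.896°, -6.994°, +13.785°, +16.519°, +48.267°, +62.598°, +67.183°.
Eastward gaps between consecutive values (wrapping around): 24.902°, 20.779°, 2.734°, 31.748°, 14.331°, 4.585°, 260.921°.
Largest gap = 260.921° ⇒ minimal covering band is its complement: 360° − 260.921° = 99.079°.
Band runs from -31.896° eastward to +67.183°.

99.079°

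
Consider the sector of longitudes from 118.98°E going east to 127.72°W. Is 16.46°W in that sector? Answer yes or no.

No

Band width going east from +118.98° to -127.72°: ((-127.72 − 118.98) mod 360) = 113.30°.
Offset of -16.46° east of the west edge: ((-16.46 − 118.98) mod 360) = 224.56°.
224.56° > 113.30° ⇒ outside.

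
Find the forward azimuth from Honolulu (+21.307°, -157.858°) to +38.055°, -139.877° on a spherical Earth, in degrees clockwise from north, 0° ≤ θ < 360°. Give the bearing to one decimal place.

Δλ = -139.877 − -157.858 = 17.981°.
θ = atan2( sin Δλ · cos φ₂ , cos φ₁ · sin φ₂ − sin φ₁ · cos φ₂ · cos Δλ )
  = atan2(0.24308, 0.30214) = 38.818° → normalised to [0°, 360°): 38.818°.

38.8°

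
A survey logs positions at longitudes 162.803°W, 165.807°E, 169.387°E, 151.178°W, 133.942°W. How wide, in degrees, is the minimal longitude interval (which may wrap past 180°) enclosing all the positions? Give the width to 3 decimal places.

Sort the longitudes: -162.803°, -151.178°, -133.942°, +165.807°, +169.387°.
Eastward gaps between consecutive values (wrapping around): 11.625°, 17.236°, 299.749°, 3.580°, 27.810°.
Largest gap = 299.749° ⇒ minimal covering band is its complement: 360° − 299.749° = 60.251°.
Band runs from +165.807° eastward to -133.942°, crossing the antimeridian.

60.251°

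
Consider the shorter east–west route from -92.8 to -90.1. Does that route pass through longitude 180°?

No

Signed shortest Δλ = ((-90.1 − -92.8 + 180) mod 360) − 180 = 2.7°.
Going east by 2.7° from -92.8° reaches -90.1° without touching 180°.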